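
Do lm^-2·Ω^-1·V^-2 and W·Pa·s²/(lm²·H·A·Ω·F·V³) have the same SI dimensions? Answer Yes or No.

No

Left side:
  lm = cd.
  So lm⁻² = cd⁻².
  Ω = kg·m²·s⁻³·A⁻².
  So Ω⁻¹ = kg⁻¹·m⁻²·s³·A².
  V = kg·m²·s⁻³·A⁻¹.
  So V⁻² = kg⁻²·m⁻⁴·s⁶·A².
  Combining: lm⁻²·Ω⁻¹·V⁻² = cd⁻² · (kg⁻¹·m⁻²·s³·A²) · (kg⁻²·m⁻⁴·s⁶·A²) = kg⁻³·m⁻⁶·s⁹·A⁴·cd⁻².
Right side:
  W = J/s (power = energy per time),
      = kg·m²·s⁻³.
  Pa = N/m² (pressure = force per area),
      = kg·m⁻¹·s⁻².
  lm = cd·sr = cd (luminous flux; sr is dimensionless).
  So lm⁻² = cd⁻².
  H = Wb/A (inductance = flux per current),
      = kg·m²·s⁻²·A⁻².
  So H⁻¹ = kg⁻¹·m⁻²·s²·A².
  Ω = V/A (resistance = voltage per current),
      = kg·m²·s⁻³·A⁻².
  So Ω⁻¹ = kg⁻¹·m⁻²·s³·A².
  F = C/V (capacitance = charge per voltage),
      = A·s/(kg·m²·s⁻³·A⁻¹) (substituting C and V),
      = kg⁻¹·m⁻²·s⁴·A².
  So F⁻¹ = kg·m²·s⁻⁴·A⁻².
  V = W/A (potential = power per current),
      = kg·m²·s⁻³·A⁻¹.
  So V⁻³ = kg⁻³·m⁻⁶·s⁹·A³.
  Combining: W·Pa·lm⁻²·H⁻¹·A⁻¹·Ω⁻¹·F⁻¹·V⁻³·s² = (kg·m²·s⁻³) · (kg·m⁻¹·s⁻²) · cd⁻² · (kg⁻¹·m⁻²·s²·A²) · A⁻¹ · (kg⁻¹·m⁻²·s³·A²) · (kg·m²·s⁻⁴·A⁻²) · (kg⁻³·m⁻⁶·s⁹·A³) · s² = kg⁻²·m⁻⁷·s⁷·A⁴·cd⁻².
Left is kg⁻³·m⁻⁶·s⁹·A⁴·cd⁻²; right is kg⁻²·m⁻⁷·s⁷·A⁴·cd⁻² — different.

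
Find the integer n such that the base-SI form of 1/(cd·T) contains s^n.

T = kg·s⁻²·A⁻¹.
So T⁻¹ = kg⁻¹·s²·A.
Combining: cd⁻¹·T⁻¹ = cd⁻¹ · (kg⁻¹·s²·A) = kg⁻¹·s²·A·cd⁻¹.
The exponent of s is 2.

2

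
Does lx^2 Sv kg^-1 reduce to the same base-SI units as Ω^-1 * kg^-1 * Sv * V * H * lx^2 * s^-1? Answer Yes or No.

Left side:
  lx = lm/m² (illuminance = luminous flux per area),
      = m⁻²·cd.
  So lx² = m⁻⁴·cd².
  Sv = J/kg (equivalent dose = energy per mass),
      = m²·s⁻².
  Combining: lx²·Sv·kg⁻¹ = (m⁻⁴·cd²) · (m²·s⁻²) · kg⁻¹ = kg⁻¹·m⁻²·s⁻²·cd².
Right side:
  Ω = V/A (resistance = voltage per current),
      = kg·m²·s⁻³·A⁻².
  So Ω⁻¹ = kg⁻¹·m⁻²·s³·A².
  Sv = J/kg (equivalent dose = energy per mass),
      = m²·s⁻².
  V = W/A (potential = power per current),
      = kg·m²·s⁻³·A⁻¹.
  H = Wb/A (inductance = flux per current),
      = kg·m²·s⁻²·A⁻².
  lx = lm/m² (illuminance = luminous flux per area),
      = m⁻²·cd.
  So lx² = m⁻⁴·cd².
  Combining: Ω⁻¹·kg⁻¹·Sv·V·H·lx²·s⁻¹ = (kg⁻¹·m⁻²·s³·A²) · kg⁻¹ · (m²·s⁻²) · (kg·m²·s⁻³·A⁻¹) · (kg·m²·s⁻²·A⁻²) · (m⁻⁴·cd²) · s⁻¹ = s⁻⁵·A⁻¹·cd².
Left is kg⁻¹·m⁻²·s⁻²·cd²; right is s⁻⁵·A⁻¹·cd² — different.

No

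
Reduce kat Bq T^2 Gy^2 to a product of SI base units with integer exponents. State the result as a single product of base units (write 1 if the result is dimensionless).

kg²·m⁴·s⁻¹⁰·A⁻²·mol

kat = mol/s = s⁻¹·mol (catalytic activity).
Bq = 1/s = s⁻¹ (activity is decays per second).
T = Wb/m² (flux density = flux per area),
    = kg·s⁻²·A⁻¹.
So T² = kg²·s⁻⁴·A⁻².
Gy = J/kg (absorbed dose = energy per mass),
    = m²·s⁻².
So Gy² = m⁴·s⁻⁴.
Combining: kat·Bq·T²·Gy² = (s⁻¹·mol) · s⁻¹ · (kg²·s⁻⁴·A⁻²) · (m⁴·s⁻⁴) = kg²·m⁴·s⁻¹⁰·A⁻²·mol.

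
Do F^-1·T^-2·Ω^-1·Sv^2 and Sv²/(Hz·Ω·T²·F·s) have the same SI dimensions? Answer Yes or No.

Yes

Left side:
  F = C/V (capacitance = charge per voltage),
      = A·s/(kg·m²·s⁻³·A⁻¹) (substituting C and V),
      = kg⁻¹·m⁻²·s⁴·A².
  So F⁻¹ = kg·m²·s⁻⁴·A⁻².
  T = Wb/m² (flux density = flux per area),
      = kg·s⁻²·A⁻¹.
  So T⁻² = kg⁻²·s⁴·A².
  Ω = V/A (resistance = voltage per current),
      = kg·m²·s⁻³·A⁻².
  So Ω⁻¹ = kg⁻¹·m⁻²·s³·A².
  Sv = J/kg (equivalent dose = energy per mass),
      = m²·s⁻².
  So Sv² = m⁴·s⁻⁴.
  Combining: F⁻¹·T⁻²·Ω⁻¹·Sv² = (kg·m²·s⁻⁴·A⁻²) · (kg⁻²·s⁴·A²) · (kg⁻¹·m⁻²·s³·A²) · (m⁴·s⁻⁴) = kg⁻²·m⁴·s⁻¹·A².
Right side:
  Hz = 1/s = s⁻¹ (frequency is cycles per second).
  So Hz⁻¹ = s.
  Sv = J/kg (equivalent dose = energy per mass),
      = m²·s⁻².
  So Sv² = m⁴·s⁻⁴.
  Ω = V/A (resistance = voltage per current),
      = kg·m²·s⁻³·A⁻².
  So Ω⁻¹ = kg⁻¹·m⁻²·s³·A².
  T = Wb/m² (flux density = flux per area),
      = kg·s⁻²·A⁻¹.
  So T⁻² = kg⁻²·s⁴·A².
  F = C/V (capacitance = charge per voltage),
      = A·s/(kg·m²·s⁻³·A⁻¹) (substituting C and V),
      = kg⁻¹·m⁻²·s⁴·A².
  So F⁻¹ = kg·m²·s⁻⁴·A⁻².
  Combining: Hz⁻¹·Sv²·Ω⁻¹·T⁻²·F⁻¹·s⁻¹ = s · (m⁴·s⁻⁴) · (kg⁻¹·m⁻²·s³·A²) · (kg⁻²·s⁴·A²) · (kg·m²·s⁻⁴·A⁻²) · s⁻¹ = kg⁻²·m⁴·s⁻¹·A².
Both reduce to kg⁻²·m⁴·s⁻¹·A².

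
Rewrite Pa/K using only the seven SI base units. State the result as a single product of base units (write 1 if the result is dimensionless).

kg·m⁻¹·s⁻²·K⁻¹

Pa = N/m² (pressure = force per area),
    = kg·m⁻¹·s⁻².
Combining: Pa·K⁻¹ = (kg·m⁻¹·s⁻²) · K⁻¹ = kg·m⁻¹·s⁻²·K⁻¹.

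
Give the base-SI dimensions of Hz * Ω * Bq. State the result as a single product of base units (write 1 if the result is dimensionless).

Hz = s⁻¹.
Ω = kg·m²·s⁻³·A⁻².
Bq = s⁻¹.
Combining: Hz·Ω·Bq = s⁻¹ · (kg·m²·s⁻³·A⁻²) · s⁻¹ = kg·m²·s⁻⁵·A⁻².

kg·m²·s⁻⁵·A⁻²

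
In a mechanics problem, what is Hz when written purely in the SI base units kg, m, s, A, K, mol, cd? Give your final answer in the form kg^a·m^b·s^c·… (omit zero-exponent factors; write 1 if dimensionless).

Hz = s⁻¹.

s⁻¹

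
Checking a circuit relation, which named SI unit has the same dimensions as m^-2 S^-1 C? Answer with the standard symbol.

S = 1/Ω (conductance is reciprocal resistance),
    = kg⁻¹·m⁻²·s³·A².
So S⁻¹ = kg·m²·s⁻³·A⁻².
C = A·s = s·A (charge = current × time).
Combining: m⁻²·S⁻¹·C = m⁻² · (kg·m²·s⁻³·A⁻²) · (s·A) = kg·s⁻²·A⁻¹.
kg·s⁻²·A⁻¹ is the base-SI form of the tesla.

T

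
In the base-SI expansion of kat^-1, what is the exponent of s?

kat = mol/s = s⁻¹·mol (catalytic activity).
So kat⁻¹ = s·mol⁻¹.
The exponent of s is 1.

1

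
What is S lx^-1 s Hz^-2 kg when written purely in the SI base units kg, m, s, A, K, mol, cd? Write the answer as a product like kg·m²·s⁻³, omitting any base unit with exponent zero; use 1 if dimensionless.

S = kg⁻¹·m⁻²·s³·A².
lx = m⁻²·cd.
So lx⁻¹ = m²·cd⁻¹.
Hz = s⁻¹.
So Hz⁻² = s².
Combining: S·lx⁻¹·s·Hz⁻²·kg = (kg⁻¹·m⁻²·s³·A²) · (m²·cd⁻¹) · s · s² · kg = s⁶·A²·cd⁻¹.

s⁶·A²·cd⁻¹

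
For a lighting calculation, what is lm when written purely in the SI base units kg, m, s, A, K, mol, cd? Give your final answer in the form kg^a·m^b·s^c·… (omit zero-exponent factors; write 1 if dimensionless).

cd

lm = cd·sr = cd (luminous flux; sr is dimensionless).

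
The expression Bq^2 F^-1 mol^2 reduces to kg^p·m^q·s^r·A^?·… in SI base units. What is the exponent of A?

-2

Bq = s⁻¹.
So Bq² = s⁻².
F = kg⁻¹·m⁻²·s⁴·A².
So F⁻¹ = kg·m²·s⁻⁴·A⁻².
Combining: Bq²·F⁻¹·mol² = s⁻² · (kg·m²·s⁻⁴·A⁻²) · mol² = kg·m²·s⁻⁶·A⁻²·mol².
The exponent of A is -2.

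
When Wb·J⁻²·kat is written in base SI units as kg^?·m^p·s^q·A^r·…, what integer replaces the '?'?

Wb = kg·m²·s⁻²·A⁻¹.
J = kg·m²·s⁻².
So J⁻² = kg⁻²·m⁻⁴·s⁴.
kat = s⁻¹·mol.
Combining: Wb·J⁻²·kat = (kg·m²·s⁻²·A⁻¹) · (kg⁻²·m⁻⁴·s⁴) · (s⁻¹·mol) = kg⁻¹·m⁻²·s·A⁻¹·mol.
The exponent of kg is -1.

-1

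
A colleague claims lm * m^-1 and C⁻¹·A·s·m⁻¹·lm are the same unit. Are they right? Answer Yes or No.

Yes

Left side:
  lm = cd.
  Combining: lm·m⁻¹ = cd · m⁻¹ = m⁻¹·cd.
Right side:
  C = A·s = s·A (charge = current × time).
  So C⁻¹ = s⁻¹·A⁻¹.
  lm = cd·sr = cd (luminous flux; sr is dimensionless).
  Combining: C⁻¹·A·s·m⁻¹·lm = (s⁻¹·A⁻¹) · A · s · m⁻¹ · cd = m⁻¹·cd.
Both reduce to m⁻¹·cd.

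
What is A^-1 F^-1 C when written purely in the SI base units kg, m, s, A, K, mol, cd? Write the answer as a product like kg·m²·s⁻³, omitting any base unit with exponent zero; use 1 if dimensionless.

F = C/V (capacitance = charge per voltage),
    = A·s/(kg·m²·s⁻³·A⁻¹) (substituting C and V),
    = kg⁻¹·m⁻²·s⁴·A².
So F⁻¹ = kg·m²·s⁻⁴·A⁻².
C = A·s = s·A (charge = current × time).
Combining: A⁻¹·F⁻¹·C = A⁻¹ · (kg·m²·s⁻⁴·A⁻²) · (s·A) = kg·m²·s⁻³·A⁻².

kg·m²·s⁻³·A⁻²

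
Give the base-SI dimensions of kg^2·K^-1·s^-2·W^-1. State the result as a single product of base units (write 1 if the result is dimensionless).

W = J/s (power = energy per time),
    = kg·m²·s⁻³.
So W⁻¹ = kg⁻¹·m⁻²·s³.
Combining: kg²·K⁻¹·s⁻²·W⁻¹ = kg² · K⁻¹ · s⁻² · (kg⁻¹·m⁻²·s³) = kg·m⁻²·s·K⁻¹.

kg·m⁻²·s·K⁻¹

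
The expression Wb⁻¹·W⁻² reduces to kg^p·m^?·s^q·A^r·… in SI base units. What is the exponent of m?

Wb = V·s (flux: a volt is a weber per second),
    = kg·m²·s⁻²·A⁻¹.
So Wb⁻¹ = kg⁻¹·m⁻²·s²·A.
W = J/s (power = energy per time),
    = kg·m²·s⁻³.
So W⁻² = kg⁻²·m⁻⁴·s⁶.
Combining: Wb⁻¹·W⁻² = (kg⁻¹·m⁻²·s²·A) · (kg⁻²·m⁻⁴·s⁶) = kg⁻³·m⁻⁶·s⁸·A.
The exponent of m is -6.

-6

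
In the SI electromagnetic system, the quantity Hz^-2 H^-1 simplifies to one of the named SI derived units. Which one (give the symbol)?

F

Hz = 1/s = s⁻¹ (frequency is cycles per second).
So Hz⁻² = s².
H = Wb/A (inductance = flux per current),
    = kg·m²·s⁻²·A⁻².
So H⁻¹ = kg⁻¹·m⁻²·s²·A².
Combining: Hz⁻²·H⁻¹ = s² · (kg⁻¹·m⁻²·s²·A²) = kg⁻¹·m⁻²·s⁴·A².
kg⁻¹·m⁻²·s⁴·A² is the base-SI form of the farad.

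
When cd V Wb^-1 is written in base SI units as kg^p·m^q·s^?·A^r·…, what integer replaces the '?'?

V = W/A (potential = power per current),
    = kg·m²·s⁻³·A⁻¹.
Wb = V·s (flux: a volt is a weber per second),
    = kg·m²·s⁻²·A⁻¹.
So Wb⁻¹ = kg⁻¹·m⁻²·s²·A.
Combining: cd·V·Wb⁻¹ = cd · (kg·m²·s⁻³·A⁻¹) · (kg⁻¹·m⁻²·s²·A) = s⁻¹·cd.
The exponent of s is -1.

-1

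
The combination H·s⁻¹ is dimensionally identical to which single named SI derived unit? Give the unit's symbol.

Ω

H = Wb/A (inductance = flux per current),
    = kg·m²·s⁻²·A⁻².
Combining: H·s⁻¹ = (kg·m²·s⁻²·A⁻²) · s⁻¹ = kg·m²·s⁻³·A⁻².
kg·m²·s⁻³·A⁻² is the base-SI form of the ohm.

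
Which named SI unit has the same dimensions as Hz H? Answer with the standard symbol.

Hz = 1/s = s⁻¹ (frequency is cycles per second).
H = Wb/A (inductance = flux per current),
    = kg·m²·s⁻²·A⁻².
Combining: Hz·H = s⁻¹ · (kg·m²·s⁻²·A⁻²) = kg·m²·s⁻³·A⁻².
kg·m²·s⁻³·A⁻² is the base-SI form of the ohm.

Ω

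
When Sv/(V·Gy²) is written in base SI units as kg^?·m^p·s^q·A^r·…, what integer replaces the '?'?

V = kg·m²·s⁻³·A⁻¹.
So V⁻¹ = kg⁻¹·m⁻²·s³·A.
Sv = m²·s⁻².
Gy = m²·s⁻².
So Gy⁻² = m⁻⁴·s⁴.
Combining: V⁻¹·Sv·Gy⁻² = (kg⁻¹·m⁻²·s³·A) · (m²·s⁻²) · (m⁻⁴·s⁴) = kg⁻¹·m⁻⁴·s⁵·A.
The exponent of kg is -1.

-1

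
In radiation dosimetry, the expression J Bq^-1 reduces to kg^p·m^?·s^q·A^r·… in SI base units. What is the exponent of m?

2

J = N·m (work = force × distance),
    = kg·m²·s⁻².
Bq = 1/s = s⁻¹ (activity is decays per second).
So Bq⁻¹ = s.
Combining: J·Bq⁻¹ = (kg·m²·s⁻²) · s = kg·m²·s⁻¹.
The exponent of m is 2.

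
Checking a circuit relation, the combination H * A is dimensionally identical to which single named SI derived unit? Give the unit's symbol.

Wb

H = kg·m²·s⁻²·A⁻².
Combining: H·A = (kg·m²·s⁻²·A⁻²) · A = kg·m²·s⁻²·A⁻¹.
kg·m²·s⁻²·A⁻¹ is the base-SI form of the weber.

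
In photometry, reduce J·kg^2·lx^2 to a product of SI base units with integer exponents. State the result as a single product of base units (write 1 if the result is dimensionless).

J = N·m (work = force × distance),
    = kg·m²·s⁻².
lx = lm/m² (illuminance = luminous flux per area),
    = m⁻²·cd.
So lx² = m⁻⁴·cd².
Combining: J·kg²·lx² = (kg·m²·s⁻²) · kg² · (m⁻⁴·cd²) = kg³·m⁻²·s⁻²·cd².

kg³·m⁻²·s⁻²·cd²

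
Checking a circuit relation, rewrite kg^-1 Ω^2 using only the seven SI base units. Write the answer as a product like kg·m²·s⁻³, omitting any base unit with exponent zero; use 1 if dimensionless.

Ω = V/A (resistance = voltage per current),
    = kg·m²·s⁻³·A⁻².
So Ω² = kg²·m⁴·s⁻⁶·A⁻⁴.
Combining: kg⁻¹·Ω² = kg⁻¹ · (kg²·m⁴·s⁻⁶·A⁻⁴) = kg·m⁴·s⁻⁶·A⁻⁴.

kg·m⁴·s⁻⁶·A⁻⁴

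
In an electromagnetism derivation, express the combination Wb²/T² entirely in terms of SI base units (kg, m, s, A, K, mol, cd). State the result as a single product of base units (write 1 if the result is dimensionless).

m⁴

Wb = V·s (flux: a volt is a weber per second),
    = kg·m²·s⁻²·A⁻¹.
So Wb² = kg²·m⁴·s⁻⁴·A⁻².
T = Wb/m² (flux density = flux per area),
    = kg·s⁻²·A⁻¹.
So T⁻² = kg⁻²·s⁴·A².
Combining: Wb²·T⁻² = (kg²·m⁴·s⁻⁴·A⁻²) · (kg⁻²·s⁴·A²) = m⁴.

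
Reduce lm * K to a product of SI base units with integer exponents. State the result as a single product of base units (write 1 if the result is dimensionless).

lm = cd.
Combining: lm·K = cd · K = K·cd.

K·cd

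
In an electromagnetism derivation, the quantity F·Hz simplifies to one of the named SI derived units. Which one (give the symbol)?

F = C/V (capacitance = charge per voltage),
    = A·s/(kg·m²·s⁻³·A⁻¹) (substituting C and V),
    = kg⁻¹·m⁻²·s⁴·A².
Hz = 1/s = s⁻¹ (frequency is cycles per second).
Combining: F·Hz = (kg⁻¹·m⁻²·s⁴·A²) · s⁻¹ = kg⁻¹·m⁻²·s³·A².
kg⁻¹·m⁻²·s³·A² is the base-SI form of the siemens.

S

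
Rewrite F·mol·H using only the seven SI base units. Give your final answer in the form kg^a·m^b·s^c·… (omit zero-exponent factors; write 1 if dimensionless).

F = C/V (capacitance = charge per voltage),
    = A·s/(kg·m²·s⁻³·A⁻¹) (substituting C and V),
    = kg⁻¹·m⁻²·s⁴·A².
H = Wb/A (inductance = flux per current),
    = kg·m²·s⁻²·A⁻².
Combining: F·mol·H = (kg⁻¹·m⁻²·s⁴·A²) · mol · (kg·m²·s⁻²·A⁻²) = s²·mol.

s²·mol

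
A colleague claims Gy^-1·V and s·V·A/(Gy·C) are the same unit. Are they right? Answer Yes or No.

Left side:
  Gy = m²·s⁻².
  So Gy⁻¹ = m⁻²·s².
  V = kg·m²·s⁻³·A⁻¹.
  Combining: Gy⁻¹·V = (m⁻²·s²) · (kg·m²·s⁻³·A⁻¹) = kg·s⁻¹·A⁻¹.
Right side:
  V = kg·m²·s⁻³·A⁻¹.
  Gy = m²·s⁻².
  So Gy⁻¹ = m⁻²·s².
  C = s·A.
  So C⁻¹ = s⁻¹·A⁻¹.
  Combining: s·V·Gy⁻¹·A·C⁻¹ = s · (kg·m²·s⁻³·A⁻¹) · (m⁻²·s²) · A · (s⁻¹·A⁻¹) = kg·s⁻¹·A⁻¹.
Both reduce to kg·s⁻¹·A⁻¹.

Yes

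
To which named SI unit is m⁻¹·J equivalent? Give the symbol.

J = N·m (work = force × distance),
    = kg·m²·s⁻².
Combining: m⁻¹·J = m⁻¹ · (kg·m²·s⁻²) = kg·m·s⁻².
kg·m·s⁻² is the base-SI form of the newton.

N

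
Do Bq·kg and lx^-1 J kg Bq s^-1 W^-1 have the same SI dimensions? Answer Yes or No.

No

Left side:
  Bq = 1/s = s⁻¹ (activity is decays per second).
  Combining: Bq·kg = s⁻¹ · kg = kg·s⁻¹.
Right side:
  lx = lm/m² (illuminance = luminous flux per area),
      = m⁻²·cd.
  So lx⁻¹ = m²·cd⁻¹.
  J = N·m (work = force × distance),
      = kg·m²·s⁻².
  Bq = 1/s = s⁻¹ (activity is decays per second).
  W = J/s (power = energy per time),
      = kg·m²·s⁻³.
  So W⁻¹ = kg⁻¹·m⁻²·s³.
  Combining: lx⁻¹·J·kg·Bq·s⁻¹·W⁻¹ = (m²·cd⁻¹) · (kg·m²·s⁻²) · kg · s⁻¹ · s⁻¹ · (kg⁻¹·m⁻²·s³) = kg·m²·s⁻¹·cd⁻¹.
Left is kg·s⁻¹; right is kg·m²·s⁻¹·cd⁻¹ — different.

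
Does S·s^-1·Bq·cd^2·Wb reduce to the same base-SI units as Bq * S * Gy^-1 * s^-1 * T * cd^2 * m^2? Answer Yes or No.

No

Left side:
  S = kg⁻¹·m⁻²·s³·A².
  Bq = s⁻¹.
  Wb = kg·m²·s⁻²·A⁻¹.
  Combining: S·s⁻¹·Bq·cd²·Wb = (kg⁻¹·m⁻²·s³·A²) · s⁻¹ · s⁻¹ · cd² · (kg·m²·s⁻²·A⁻¹) = s⁻¹·A·cd².
Right side:
  Bq = 1/s = s⁻¹ (activity is decays per second).
  S = 1/Ω (conductance is reciprocal resistance),
      = kg⁻¹·m⁻²·s³·A².
  Gy = J/kg (absorbed dose = energy per mass),
      = m²·s⁻².
  So Gy⁻¹ = m⁻²·s².
  T = Wb/m² (flux density = flux per area),
      = kg·s⁻²·A⁻¹.
  Combining: Bq·S·Gy⁻¹·s⁻¹·T·cd²·m² = s⁻¹ · (kg⁻¹·m⁻²·s³·A²) · (m⁻²·s²) · s⁻¹ · (kg·s⁻²·A⁻¹) · cd² · m² = m⁻²·s·A·cd².
Left is s⁻¹·A·cd²; right is m⁻²·s·A·cd² — different.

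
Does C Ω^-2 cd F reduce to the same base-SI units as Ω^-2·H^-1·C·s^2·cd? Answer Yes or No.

Yes

Left side:
  C = A·s = s·A (charge = current × time).
  Ω = V/A (resistance = voltage per current),
      = kg·m²·s⁻³·A⁻².
  So Ω⁻² = kg⁻²·m⁻⁴·s⁶·A⁴.
  F = C/V (capacitance = charge per voltage),
      = A·s/(kg·m²·s⁻³·A⁻¹) (substituting C and V),
      = kg⁻¹·m⁻²·s⁴·A².
  Combining: C·Ω⁻²·cd·F = (s·A) · (kg⁻²·m⁻⁴·s⁶·A⁴) · cd · (kg⁻¹·m⁻²·s⁴·A²) = kg⁻³·m⁻⁶·s¹¹·A⁷·cd.
Right side:
  Ω = V/A (resistance = voltage per current),
      = kg·m²·s⁻³·A⁻².
  So Ω⁻² = kg⁻²·m⁻⁴·s⁶·A⁴.
  H = Wb/A (inductance = flux per current),
      = kg·m²·s⁻²·A⁻².
  So H⁻¹ = kg⁻¹·m⁻²·s²·A².
  C = A·s = s·A (charge = current × time).
  Combining: Ω⁻²·H⁻¹·C·s²·cd = (kg⁻²·m⁻⁴·s⁶·A⁴) · (kg⁻¹·m⁻²·s²·A²) · (s·A) · s² · cd = kg⁻³·m⁻⁶·s¹¹·A⁷·cd.
Both reduce to kg⁻³·m⁻⁶·s¹¹·A⁷·cd.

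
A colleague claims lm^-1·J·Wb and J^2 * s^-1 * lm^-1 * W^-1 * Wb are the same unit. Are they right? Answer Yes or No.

Yes

Left side:
  lm = cd·sr = cd (luminous flux; sr is dimensionless).
  So lm⁻¹ = cd⁻¹.
  J = N·m (work = force × distance),
      = kg·m²·s⁻².
  Wb = V·s (flux: a volt is a weber per second),
      = kg·m²·s⁻²·A⁻¹.
  Combining: lm⁻¹·J·Wb = cd⁻¹ · (kg·m²·s⁻²) · (kg·m²·s⁻²·A⁻¹) = kg²·m⁴·s⁻⁴·A⁻¹·cd⁻¹.
Right side:
  J = kg·m²·s⁻².
  So J² = kg²·m⁴·s⁻⁴.
  lm = cd.
  So lm⁻¹ = cd⁻¹.
  W = kg·m²·s⁻³.
  So W⁻¹ = kg⁻¹·m⁻²·s³.
  Wb = kg·m²·s⁻²·A⁻¹.
  Combining: J²·s⁻¹·lm⁻¹·W⁻¹·Wb = (kg²·m⁴·s⁻⁴) · s⁻¹ · cd⁻¹ · (kg⁻¹·m⁻²·s³) · (kg·m²·s⁻²·A⁻¹) = kg²·m⁴·s⁻⁴·A⁻¹·cd⁻¹.
Both reduce to kg²·m⁴·s⁻⁴·A⁻¹·cd⁻¹.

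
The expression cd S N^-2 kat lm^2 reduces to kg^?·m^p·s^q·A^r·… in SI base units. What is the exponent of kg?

-3

S = 1/Ω (conductance is reciprocal resistance),
    = kg⁻¹·m⁻²·s³·A².
N = kg·m/s² = kg·m·s⁻² (force = mass × acceleration).
So N⁻² = kg⁻²·m⁻²·s⁴.
kat = mol/s = s⁻¹·mol (catalytic activity).
lm = cd·sr = cd (luminous flux; sr is dimensionless).
So lm² = cd².
Combining: cd·S·N⁻²·kat·lm² = cd · (kg⁻¹·m⁻²·s³·A²) · (kg⁻²·m⁻²·s⁴) · (s⁻¹·mol) · cd² = kg⁻³·m⁻⁴·s⁶·A²·mol·cd³.
The exponent of kg is -3.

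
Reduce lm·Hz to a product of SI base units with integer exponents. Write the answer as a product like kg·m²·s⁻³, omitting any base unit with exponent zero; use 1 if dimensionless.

lm = cd.
Hz = s⁻¹.
Combining: lm·Hz = cd · s⁻¹ = s⁻¹·cd.

s⁻¹·cd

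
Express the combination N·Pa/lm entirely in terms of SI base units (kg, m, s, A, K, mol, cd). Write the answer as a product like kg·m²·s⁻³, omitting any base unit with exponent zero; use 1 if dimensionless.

lm = cd.
So lm⁻¹ = cd⁻¹.
N = kg·m·s⁻².
Pa = kg·m⁻¹·s⁻².
Combining: lm⁻¹·N·Pa = cd⁻¹ · (kg·m·s⁻²) · (kg·m⁻¹·s⁻²) = kg²·s⁻⁴·cd⁻¹.

kg²·s⁻⁴·cd⁻¹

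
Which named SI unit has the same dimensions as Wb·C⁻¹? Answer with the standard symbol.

Ω

Wb = V·s (flux: a volt is a weber per second),
    = kg·m²·s⁻²·A⁻¹.
C = A·s = s·A (charge = current × time).
So C⁻¹ = s⁻¹·A⁻¹.
Combining: Wb·C⁻¹ = (kg·m²·s⁻²·A⁻¹) · (s⁻¹·A⁻¹) = kg·m²·s⁻³·A⁻².
kg·m²·s⁻³·A⁻² is the base-SI form of the ohm.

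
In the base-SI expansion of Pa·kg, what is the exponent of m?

Pa = N/m² (pressure = force per area),
    = kg·m⁻¹·s⁻².
Combining: Pa·kg = (kg·m⁻¹·s⁻²) · kg = kg²·m⁻¹·s⁻².
The exponent of m is -1.

-1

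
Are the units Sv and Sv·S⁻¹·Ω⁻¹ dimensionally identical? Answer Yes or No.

Left side:
  Sv = J/kg (equivalent dose = energy per mass),
      = m²·s⁻².
Right side:
  Sv = J/kg (equivalent dose = energy per mass),
      = m²·s⁻².
  S = 1/Ω (conductance is reciprocal resistance),
      = kg⁻¹·m⁻²·s³·A².
  So S⁻¹ = kg·m²·s⁻³·A⁻².
  Ω = V/A (resistance = voltage per current),
      = kg·m²·s⁻³·A⁻².
  So Ω⁻¹ = kg⁻¹·m⁻²·s³·A².
  Combining: Sv·S⁻¹·Ω⁻¹ = (m²·s⁻²) · (kg·m²·s⁻³·A⁻²) · (kg⁻¹·m⁻²·s³·A²) = m²·s⁻².
Both reduce to m²·s⁻².

Yes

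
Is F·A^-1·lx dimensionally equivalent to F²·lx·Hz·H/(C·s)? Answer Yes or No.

Left side:
  F = kg⁻¹·m⁻²·s⁴·A².
  lx = m⁻²·cd.
  Combining: F·A⁻¹·lx = (kg⁻¹·m⁻²·s⁴·A²) · A⁻¹ · (m⁻²·cd) = kg⁻¹·m⁻⁴·s⁴·A·cd.
Right side:
  F = C/V (capacitance = charge per voltage),
      = A·s/(kg·m²·s⁻³·A⁻¹) (substituting C and V),
      = kg⁻¹·m⁻²·s⁴·A².
  So F² = kg⁻²·m⁻⁴·s⁸·A⁴.
  lx = lm/m² (illuminance = luminous flux per area),
      = m⁻²·cd.
  Hz = 1/s = s⁻¹ (frequency is cycles per second).
  H = Wb/A (inductance = flux per current),
      = kg·m²·s⁻²·A⁻².
  C = A·s = s·A (charge = current × time).
  So C⁻¹ = s⁻¹·A⁻¹.
  Combining: F²·lx·Hz·H·C⁻¹·s⁻¹ = (kg⁻²·m⁻⁴·s⁸·A⁴) · (m⁻²·cd) · s⁻¹ · (kg·m²·s⁻²·A⁻²) · (s⁻¹·A⁻¹) · s⁻¹ = kg⁻¹·m⁻⁴·s³·A·cd.
Left is kg⁻¹·m⁻⁴·s⁴·A·cd; right is kg⁻¹·m⁻⁴·s³·A·cd — different.

No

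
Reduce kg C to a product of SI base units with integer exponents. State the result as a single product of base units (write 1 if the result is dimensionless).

C = A·s = s·A (charge = current × time).
Combining: kg·C = kg · (s·A) = kg·s·A.

kg·s·A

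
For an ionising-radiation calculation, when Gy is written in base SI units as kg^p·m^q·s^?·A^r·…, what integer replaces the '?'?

-2

Gy = J/kg (absorbed dose = energy per mass),
    = m²·s⁻².
The exponent of s is -2.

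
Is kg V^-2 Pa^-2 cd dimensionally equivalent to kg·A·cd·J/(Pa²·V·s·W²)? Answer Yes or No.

Yes

Left side:
  V = W/A (potential = power per current),
      = kg·m²·s⁻³·A⁻¹.
  So V⁻² = kg⁻²·m⁻⁴·s⁶·A².
  Pa = N/m² (pressure = force per area),
      = kg·m⁻¹·s⁻².
  So Pa⁻² = kg⁻²·m²·s⁴.
  Combining: kg·V⁻²·Pa⁻²·cd = kg · (kg⁻²·m⁻⁴·s⁶·A²) · (kg⁻²·m²·s⁴) · cd = kg⁻³·m⁻²·s¹⁰·A²·cd.
Right side:
  Pa = N/m² (pressure = force per area),
      = kg·m⁻¹·s⁻².
  So Pa⁻² = kg⁻²·m²·s⁴.
  V = W/A (potential = power per current),
      = kg·m²·s⁻³·A⁻¹.
  So V⁻¹ = kg⁻¹·m⁻²·s³·A.
  W = J/s (power = energy per time),
      = kg·m²·s⁻³.
  So W⁻² = kg⁻²·m⁻⁴·s⁶.
  J = N·m (work = force × distance),
      = kg·m²·s⁻².
  Combining: kg·A·Pa⁻²·cd·V⁻¹·s⁻¹·W⁻²·J = kg · A · (kg⁻²·m²·s⁴) · cd · (kg⁻¹·m⁻²·s³·A) · s⁻¹ · (kg⁻²·m⁻⁴·s⁶) · (kg·m²·s⁻²) = kg⁻³·m⁻²·s¹⁰·A²·cd.
Both reduce to kg⁻³·m⁻²·s¹⁰·A²·cd.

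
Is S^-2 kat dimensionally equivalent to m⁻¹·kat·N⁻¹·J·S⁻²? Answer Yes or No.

Yes

Left side:
  S = 1/Ω (conductance is reciprocal resistance),
      = kg⁻¹·m⁻²·s³·A².
  So S⁻² = kg²·m⁴·s⁻⁶·A⁻⁴.
  kat = mol/s = s⁻¹·mol (catalytic activity).
  Combining: S⁻²·kat = (kg²·m⁴·s⁻⁶·A⁻⁴) · (s⁻¹·mol) = kg²·m⁴·s⁻⁷·A⁻⁴·mol.
Right side:
  kat = mol/s = s⁻¹·mol (catalytic activity).
  N = kg·m/s² = kg·m·s⁻² (force = mass × acceleration).
  So N⁻¹ = kg⁻¹·m⁻¹·s².
  J = N·m (work = force × distance),
      = kg·m²·s⁻².
  S = 1/Ω (conductance is reciprocal resistance),
      = kg⁻¹·m⁻²·s³·A².
  So S⁻² = kg²·m⁴·s⁻⁶·A⁻⁴.
  Combining: m⁻¹·kat·N⁻¹·J·S⁻² = m⁻¹ · (s⁻¹·mol) · (kg⁻¹·m⁻¹·s²) · (kg·m²·s⁻²) · (kg²·m⁴·s⁻⁶·A⁻⁴) = kg²·m⁴·s⁻⁷·A⁻⁴·mol.
Both reduce to kg²·m⁴·s⁻⁷·A⁻⁴·mol.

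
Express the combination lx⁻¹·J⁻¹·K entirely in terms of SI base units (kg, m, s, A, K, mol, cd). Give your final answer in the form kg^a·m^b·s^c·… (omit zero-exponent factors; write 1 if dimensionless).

kg⁻¹·s²·K·cd⁻¹

lx = lm/m² (illuminance = luminous flux per area),
    = m⁻²·cd.
So lx⁻¹ = m²·cd⁻¹.
J = N·m (work = force × distance),
    = kg·m²·s⁻².
So J⁻¹ = kg⁻¹·m⁻²·s².
Combining: lx⁻¹·J⁻¹·K = (m²·cd⁻¹) · (kg⁻¹·m⁻²·s²) · K = kg⁻¹·s²·K·cd⁻¹.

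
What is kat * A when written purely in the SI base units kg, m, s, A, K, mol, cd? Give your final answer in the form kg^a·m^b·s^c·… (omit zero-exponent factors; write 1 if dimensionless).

kat = mol/s = s⁻¹·mol (catalytic activity).
Combining: kat·A = (s⁻¹·mol) · A = s⁻¹·A·mol.

s⁻¹·A·mol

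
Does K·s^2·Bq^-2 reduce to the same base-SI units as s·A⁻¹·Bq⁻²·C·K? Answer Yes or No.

Yes

Left side:
  Bq = 1/s = s⁻¹ (activity is decays per second).
  So Bq⁻² = s².
  Combining: K·s²·Bq⁻² = K · s² · s² = s⁴·K.
Right side:
  Bq = 1/s = s⁻¹ (activity is decays per second).
  So Bq⁻² = s².
  C = A·s = s·A (charge = current × time).
  Combining: s·A⁻¹·Bq⁻²·C·K = s · A⁻¹ · s² · (s·A) · K = s⁴·K.
Both reduce to s⁴·K.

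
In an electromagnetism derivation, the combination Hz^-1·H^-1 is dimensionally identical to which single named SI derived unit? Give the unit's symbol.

Hz = 1/s = s⁻¹ (frequency is cycles per second).
So Hz⁻¹ = s.
H = Wb/A (inductance = flux per current),
    = kg·m²·s⁻²·A⁻².
So H⁻¹ = kg⁻¹·m⁻²·s²·A².
Combining: Hz⁻¹·H⁻¹ = s · (kg⁻¹·m⁻²·s²·A²) = kg⁻¹·m⁻²·s³·A².
kg⁻¹·m⁻²·s³·A² is the base-SI form of the siemens.

S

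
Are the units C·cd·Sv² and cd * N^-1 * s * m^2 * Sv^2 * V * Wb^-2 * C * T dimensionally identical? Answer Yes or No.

Left side:
  C = A·s = s·A (charge = current × time).
  Sv = J/kg (equivalent dose = energy per mass),
      = m²·s⁻².
  So Sv² = m⁴·s⁻⁴.
  Combining: C·cd·Sv² = (s·A) · cd · (m⁴·s⁻⁴) = m⁴·s⁻³·A·cd.
Right side:
  N = kg·m/s² = kg·m·s⁻² (force = mass × acceleration).
  So N⁻¹ = kg⁻¹·m⁻¹·s².
  Sv = J/kg (equivalent dose = energy per mass),
      = m²·s⁻².
  So Sv² = m⁴·s⁻⁴.
  V = W/A (potential = power per current),
      = kg·m²·s⁻³·A⁻¹.
  Wb = V·s (flux: a volt is a weber per second),
      = kg·m²·s⁻²·A⁻¹.
  So Wb⁻² = kg⁻²·m⁻⁴·s⁴·A².
  C = A·s = s·A (charge = current × time).
  T = Wb/m² (flux density = flux per area),
      = kg·s⁻²·A⁻¹.
  Combining: cd·N⁻¹·s·m²·Sv²·V·Wb⁻²·C·T = cd · (kg⁻¹·m⁻¹·s²) · s · m² · (m⁴·s⁻⁴) · (kg·m²·s⁻³·A⁻¹) · (kg⁻²·m⁻⁴·s⁴·A²) · (s·A) · (kg·s⁻²·A⁻¹) = kg⁻¹·m³·s⁻¹·A·cd.
Left is m⁴·s⁻³·A·cd; right is kg⁻¹·m³·s⁻¹·A·cd — different.

No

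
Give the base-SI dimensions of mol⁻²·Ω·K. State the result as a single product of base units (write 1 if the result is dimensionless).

Ω = V/A (resistance = voltage per current),
    = kg·m²·s⁻³·A⁻².
Combining: mol⁻²·Ω·K = mol⁻² · (kg·m²·s⁻³·A⁻²) · K = kg·m²·s⁻³·A⁻²·K·mol⁻².

kg·m²·s⁻³·A⁻²·K·mol⁻²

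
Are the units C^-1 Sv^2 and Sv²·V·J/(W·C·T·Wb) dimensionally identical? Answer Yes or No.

No

Left side:
  C = s·A.
  So C⁻¹ = s⁻¹·A⁻¹.
  Sv = m²·s⁻².
  So Sv² = m⁴·s⁻⁴.
  Combining: C⁻¹·Sv² = (s⁻¹·A⁻¹) · (m⁴·s⁻⁴) = m⁴·s⁻⁵·A⁻¹.
Right side:
  Sv = J/kg (equivalent dose = energy per mass),
      = m²·s⁻².
  So Sv² = m⁴·s⁻⁴.
  W = J/s (power = energy per time),
      = kg·m²·s⁻³.
  So W⁻¹ = kg⁻¹·m⁻²·s³.
  C = A·s = s·A (charge = current × time).
  So C⁻¹ = s⁻¹·A⁻¹.
  T = Wb/m² (flux density = flux per area),
      = kg·s⁻²·A⁻¹.
  So T⁻¹ = kg⁻¹·s²·A.
  Wb = V·s (flux: a volt is a weber per second),
      = kg·m²·s⁻²·A⁻¹.
  So Wb⁻¹ = kg⁻¹·m⁻²·s²·A.
  V = W/A (potential = power per current),
      = kg·m²·s⁻³·A⁻¹.
  J = N·m (work = force × distance),
      = kg·m²·s⁻².
  Combining: Sv²·W⁻¹·C⁻¹·T⁻¹·Wb⁻¹·V·J = (m⁴·s⁻⁴) · (kg⁻¹·m⁻²·s³) · (s⁻¹·A⁻¹) · (kg⁻¹·s²·A) · (kg⁻¹·m⁻²·s²·A) · (kg·m²·s⁻³·A⁻¹) · (kg·m²·s⁻²) = kg⁻¹·m⁴·s⁻³.
Left is m⁴·s⁻⁵·A⁻¹; right is kg⁻¹·m⁴·s⁻³ — different.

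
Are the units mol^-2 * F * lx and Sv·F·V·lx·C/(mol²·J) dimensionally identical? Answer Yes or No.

Left side:
  F = C/V (capacitance = charge per voltage),
      = A·s/(kg·m²·s⁻³·A⁻¹) (substituting C and V),
      = kg⁻¹·m⁻²·s⁴·A².
  lx = lm/m² (illuminance = luminous flux per area),
      = m⁻²·cd.
  Combining: mol⁻²·F·lx = mol⁻² · (kg⁻¹·m⁻²·s⁴·A²) · (m⁻²·cd) = kg⁻¹·m⁻⁴·s⁴·A²·mol⁻²·cd.
Right side:
  Sv = m²·s⁻².
  F = kg⁻¹·m⁻²·s⁴·A².
  V = kg·m²·s⁻³·A⁻¹.
  lx = m⁻²·cd.
  J = kg·m²·s⁻².
  So J⁻¹ = kg⁻¹·m⁻²·s².
  C = s·A.
  Combining: Sv·F·V·mol⁻²·lx·J⁻¹·C = (m²·s⁻²) · (kg⁻¹·m⁻²·s⁴·A²) · (kg·m²·s⁻³·A⁻¹) · mol⁻² · (m⁻²·cd) · (kg⁻¹·m⁻²·s²) · (s·A) = kg⁻¹·m⁻²·s²·A²·mol⁻²·cd.
Left is kg⁻¹·m⁻⁴·s⁴·A²·mol⁻²·cd; right is kg⁻¹·m⁻²·s²·A²·mol⁻²·cd — different.

No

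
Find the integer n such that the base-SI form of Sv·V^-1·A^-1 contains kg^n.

Sv = m²·s⁻².
V = kg·m²·s⁻³·A⁻¹.
So V⁻¹ = kg⁻¹·m⁻²·s³·A.
Combining: Sv·V⁻¹·A⁻¹ = (m²·s⁻²) · (kg⁻¹·m⁻²·s³·A) · A⁻¹ = kg⁻¹·s.
The exponent of kg is -1.

-1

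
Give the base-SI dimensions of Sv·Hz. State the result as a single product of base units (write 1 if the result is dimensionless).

Sv = J/kg (equivalent dose = energy per mass),
    = m²·s⁻².
Hz = 1/s = s⁻¹ (frequency is cycles per second).
Combining: Sv·Hz = (m²·s⁻²) · s⁻¹ = m²·s⁻³.

m²·s⁻³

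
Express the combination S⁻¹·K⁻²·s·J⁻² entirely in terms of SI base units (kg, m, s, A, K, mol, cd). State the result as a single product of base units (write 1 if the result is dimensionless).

kg⁻¹·m⁻²·s²·A⁻²·K⁻²

S = 1/Ω (conductance is reciprocal resistance),
    = kg⁻¹·m⁻²·s³·A².
So S⁻¹ = kg·m²·s⁻³·A⁻².
J = N·m (work = force × distance),
    = kg·m²·s⁻².
So J⁻² = kg⁻²·m⁻⁴·s⁴.
Combining: S⁻¹·K⁻²·s·J⁻² = (kg·m²·s⁻³·A⁻²) · K⁻² · s · (kg⁻²·m⁻⁴·s⁴) = kg⁻¹·m⁻²·s²·A⁻²·K⁻².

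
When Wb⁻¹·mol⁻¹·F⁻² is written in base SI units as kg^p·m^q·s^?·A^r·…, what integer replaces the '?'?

-6

Wb = kg·m²·s⁻²·A⁻¹.
So Wb⁻¹ = kg⁻¹·m⁻²·s²·A.
F = kg⁻¹·m⁻²·s⁴·A².
So F⁻² = kg²·m⁴·s⁻⁸·A⁻⁴.
Combining: Wb⁻¹·mol⁻¹·F⁻² = (kg⁻¹·m⁻²·s²·A) · mol⁻¹ · (kg²·m⁴·s⁻⁸·A⁻⁴) = kg·m²·s⁻⁶·A⁻³·mol⁻¹.
The exponent of s is -6.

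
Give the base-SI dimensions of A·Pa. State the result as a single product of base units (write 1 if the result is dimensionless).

kg·m⁻¹·s⁻²·A

Pa = N/m² (pressure = force per area),
    = kg·m⁻¹·s⁻².
Combining: A·Pa = A · (kg·m⁻¹·s⁻²) = kg·m⁻¹·s⁻²·A.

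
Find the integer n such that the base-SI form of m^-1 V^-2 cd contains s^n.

V = kg·m²·s⁻³·A⁻¹.
So V⁻² = kg⁻²·m⁻⁴·s⁶·A².
Combining: m⁻¹·V⁻²·cd = m⁻¹ · (kg⁻²·m⁻⁴·s⁶·A²) · cd = kg⁻²·m⁻⁵·s⁶·A²·cd.
The exponent of s is 6.

6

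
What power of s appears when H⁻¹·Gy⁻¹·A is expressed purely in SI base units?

H = Wb/A (inductance = flux per current),
    = kg·m²·s⁻²·A⁻².
So H⁻¹ = kg⁻¹·m⁻²·s²·A².
Gy = J/kg (absorbed dose = energy per mass),
    = m²·s⁻².
So Gy⁻¹ = m⁻²·s².
Combining: H⁻¹·Gy⁻¹·A = (kg⁻¹·m⁻²·s²·A²) · (m⁻²·s²) · A = kg⁻¹·m⁻⁴·s⁴·A³.
The exponent of s is 4.

4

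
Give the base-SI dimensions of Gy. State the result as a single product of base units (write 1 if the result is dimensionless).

m²·s⁻²

Gy = m²·s⁻².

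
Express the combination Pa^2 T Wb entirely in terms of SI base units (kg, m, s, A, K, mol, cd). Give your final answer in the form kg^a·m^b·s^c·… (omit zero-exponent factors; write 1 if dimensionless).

Pa = N/m² (pressure = force per area),
    = kg·m⁻¹·s⁻².
So Pa² = kg²·m⁻²·s⁻⁴.
T = Wb/m² (flux density = flux per area),
    = kg·s⁻²·A⁻¹.
Wb = V·s (flux: a volt is a weber per second),
    = kg·m²·s⁻²·A⁻¹.
Combining: Pa²·T·Wb = (kg²·m⁻²·s⁻⁴) · (kg·s⁻²·A⁻¹) · (kg·m²·s⁻²·A⁻¹) = kg⁴·s⁻⁸·A⁻².

kg⁴·s⁻⁸·A⁻²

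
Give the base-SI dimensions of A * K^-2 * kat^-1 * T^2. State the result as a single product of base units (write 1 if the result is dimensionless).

kg²·s⁻³·A⁻¹·K⁻²·mol⁻¹

kat = mol/s = s⁻¹·mol (catalytic activity).
So kat⁻¹ = s·mol⁻¹.
T = Wb/m² (flux density = flux per area),
    = kg·s⁻²·A⁻¹.
So T² = kg²·s⁻⁴·A⁻².
Combining: A·K⁻²·kat⁻¹·T² = A · K⁻² · (s·mol⁻¹) · (kg²·s⁻⁴·A⁻²) = kg²·s⁻³·A⁻¹·K⁻²·mol⁻¹.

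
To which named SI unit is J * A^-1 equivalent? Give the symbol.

J = N·m (work = force × distance),
    = kg·m²·s⁻².
Combining: J·A⁻¹ = (kg·m²·s⁻²) · A⁻¹ = kg·m²·s⁻²·A⁻¹.
kg·m²·s⁻²·A⁻¹ is the base-SI form of the weber.

Wb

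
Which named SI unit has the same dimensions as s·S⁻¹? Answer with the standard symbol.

S = 1/Ω (conductance is reciprocal resistance),
    = kg⁻¹·m⁻²·s³·A².
So S⁻¹ = kg·m²·s⁻³·A⁻².
Combining: s·S⁻¹ = s · (kg·m²·s⁻³·A⁻²) = kg·m²·s⁻²·A⁻².
kg·m²·s⁻²·A⁻² is the base-SI form of the henry.

H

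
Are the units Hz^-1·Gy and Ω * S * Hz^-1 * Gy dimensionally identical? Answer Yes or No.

Yes

Left side:
  Hz = 1/s = s⁻¹ (frequency is cycles per second).
  So Hz⁻¹ = s.
  Gy = J/kg (absorbed dose = energy per mass),
      = m²·s⁻².
  Combining: Hz⁻¹·Gy = s · (m²·s⁻²) = m²·s⁻¹.
Right side:
  Ω = V/A (resistance = voltage per current),
      = kg·m²·s⁻³·A⁻².
  S = 1/Ω (conductance is reciprocal resistance),
      = kg⁻¹·m⁻²·s³·A².
  Hz = 1/s = s⁻¹ (frequency is cycles per second).
  So Hz⁻¹ = s.
  Gy = J/kg (absorbed dose = energy per mass),
      = m²·s⁻².
  Combining: Ω·S·Hz⁻¹·Gy = (kg·m²·s⁻³·A⁻²) · (kg⁻¹·m⁻²·s³·A²) · s · (m²·s⁻²) = m²·s⁻¹.
Both reduce to m²·s⁻¹.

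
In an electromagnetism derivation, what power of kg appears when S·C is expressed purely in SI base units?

-1

S = 1/Ω (conductance is reciprocal resistance),
    = kg⁻¹·m⁻²·s³·A².
C = A·s = s·A (charge = current × time).
Combining: S·C = (kg⁻¹·m⁻²·s³·A²) · (s·A) = kg⁻¹·m⁻²·s⁴·A³.
The exponent of kg is -1.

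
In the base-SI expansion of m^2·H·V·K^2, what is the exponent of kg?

2

H = Wb/A (inductance = flux per current),
    = kg·m²·s⁻²·A⁻².
V = W/A (potential = power per current),
    = kg·m²·s⁻³·A⁻¹.
Combining: m²·H·V·K² = m² · (kg·m²·s⁻²·A⁻²) · (kg·m²·s⁻³·A⁻¹) · K² = kg²·m⁶·s⁻⁵·A⁻³·K².
The exponent of kg is 2.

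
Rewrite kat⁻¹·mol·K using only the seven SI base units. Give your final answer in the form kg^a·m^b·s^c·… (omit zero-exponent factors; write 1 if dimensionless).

kat = mol/s = s⁻¹·mol (catalytic activity).
So kat⁻¹ = s·mol⁻¹.
Combining: kat⁻¹·mol·K = (s·mol⁻¹) · mol · K = s·K.

s·K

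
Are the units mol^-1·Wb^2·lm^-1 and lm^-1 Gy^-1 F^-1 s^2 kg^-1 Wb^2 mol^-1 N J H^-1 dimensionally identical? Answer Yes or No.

No

Left side:
  Wb = V·s (flux: a volt is a weber per second),
      = kg·m²·s⁻²·A⁻¹.
  So Wb² = kg²·m⁴·s⁻⁴·A⁻².
  lm = cd·sr = cd (luminous flux; sr is dimensionless).
  So lm⁻¹ = cd⁻¹.
  Combining: mol⁻¹·Wb²·lm⁻¹ = mol⁻¹ · (kg²·m⁴·s⁻⁴·A⁻²) · cd⁻¹ = kg²·m⁴·s⁻⁴·A⁻²·mol⁻¹·cd⁻¹.
Right side:
  lm = cd.
  So lm⁻¹ = cd⁻¹.
  Gy = m²·s⁻².
  So Gy⁻¹ = m⁻²·s².
  F = kg⁻¹·m⁻²·s⁴·A².
  So F⁻¹ = kg·m²·s⁻⁴·A⁻².
  Wb = kg·m²·s⁻²·A⁻¹.
  So Wb² = kg²·m⁴·s⁻⁴·A⁻².
  N = kg·m·s⁻².
  J = kg·m²·s⁻².
  H = kg·m²·s⁻²·A⁻².
  So H⁻¹ = kg⁻¹·m⁻²·s²·A².
  Combining: lm⁻¹·Gy⁻¹·F⁻¹·s²·kg⁻¹·Wb²·mol⁻¹·N·J·H⁻¹ = cd⁻¹ · (m⁻²·s²) · (kg·m²·s⁻⁴·A⁻²) · s² · kg⁻¹ · (kg²·m⁴·s⁻⁴·A⁻²) · mol⁻¹ · (kg·m·s⁻²) · (kg·m²·s⁻²) · (kg⁻¹·m⁻²·s²·A²) = kg³·m⁵·s⁻⁶·A⁻²·mol⁻¹·cd⁻¹.
Left is kg²·m⁴·s⁻⁴·A⁻²·mol⁻¹·cd⁻¹; right is kg³·m⁵·s⁻⁶·A⁻²·mol⁻¹·cd⁻¹ — different.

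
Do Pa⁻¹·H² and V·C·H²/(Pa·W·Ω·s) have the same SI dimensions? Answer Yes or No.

No

Left side:
  Pa = N/m² (pressure = force per area),
      = kg·m⁻¹·s⁻².
  So Pa⁻¹ = kg⁻¹·m·s².
  H = Wb/A (inductance = flux per current),
      = kg·m²·s⁻²·A⁻².
  So H² = kg²·m⁴·s⁻⁴·A⁻⁴.
  Combining: Pa⁻¹·H² = (kg⁻¹·m·s²) · (kg²·m⁴·s⁻⁴·A⁻⁴) = kg·m⁵·s⁻²·A⁻⁴.
Right side:
  Pa = kg·m⁻¹·s⁻².
  So Pa⁻¹ = kg⁻¹·m·s².
  V = kg·m²·s⁻³·A⁻¹.
  W = kg·m²·s⁻³.
  So W⁻¹ = kg⁻¹·m⁻²·s³.
  Ω = kg·m²·s⁻³·A⁻².
  So Ω⁻¹ = kg⁻¹·m⁻²·s³·A².
  C = s·A.
  H = kg·m²·s⁻²·A⁻².
  So H² = kg²·m⁴·s⁻⁴·A⁻⁴.
  Combining: Pa⁻¹·V·W⁻¹·Ω⁻¹·C·H²·s⁻¹ = (kg⁻¹·m·s²) · (kg·m²·s⁻³·A⁻¹) · (kg⁻¹·m⁻²·s³) · (kg⁻¹·m⁻²·s³·A²) · (s·A) · (kg²·m⁴·s⁻⁴·A⁻⁴) · s⁻¹ = m³·s·A⁻².
Left is kg·m⁵·s⁻²·A⁻⁴; right is m³·s·A⁻² — different.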